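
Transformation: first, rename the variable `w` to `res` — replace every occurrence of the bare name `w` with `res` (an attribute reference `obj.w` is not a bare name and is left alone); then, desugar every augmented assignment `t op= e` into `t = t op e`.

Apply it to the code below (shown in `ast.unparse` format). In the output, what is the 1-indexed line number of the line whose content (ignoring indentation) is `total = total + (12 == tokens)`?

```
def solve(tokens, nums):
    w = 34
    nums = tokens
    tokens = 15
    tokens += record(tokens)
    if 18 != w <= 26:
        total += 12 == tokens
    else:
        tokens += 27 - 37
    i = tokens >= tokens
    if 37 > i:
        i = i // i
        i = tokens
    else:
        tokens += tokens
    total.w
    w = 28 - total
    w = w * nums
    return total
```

Transformed code:
def solve(tokens, nums):
    res = 34
    nums = tokens
    tokens = 15
    tokens = tokens + record(tokens)
    if 18 != res <= 26:
        total = total + (12 == tokens)
    else:
        tokens = tokens + (27 - 37)
    i = tokens >= tokens
    if 37 > i:
        i = i // i
        i = tokens
    else:
        tokens = tokens + tokens
    total.w
    res = 28 - total
    res = res * nums
    return total

7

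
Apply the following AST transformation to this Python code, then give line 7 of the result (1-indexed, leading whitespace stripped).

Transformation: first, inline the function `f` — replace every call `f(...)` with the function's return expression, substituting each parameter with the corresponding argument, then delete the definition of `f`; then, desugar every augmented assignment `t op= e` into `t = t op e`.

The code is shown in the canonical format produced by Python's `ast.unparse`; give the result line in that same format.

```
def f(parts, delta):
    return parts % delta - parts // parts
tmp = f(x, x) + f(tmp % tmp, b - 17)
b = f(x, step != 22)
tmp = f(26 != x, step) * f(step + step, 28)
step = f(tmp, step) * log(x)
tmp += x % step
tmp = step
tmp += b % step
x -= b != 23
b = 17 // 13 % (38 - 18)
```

Transformed code:
tmp = x % x - x // x + (tmp % tmp % (b - 17) - tmp % tmp // (tmp % tmp))
b = x % (step != 22) - x // x
tmp = ((26 != x) % step - (26 != x) // (26 != x)) * ((step + step) % 28 - (step + step) // (step + step))
step = (tmp % step - tmp // tmp) * log(x)
tmp = tmp + x % step
tmp = step
tmp = tmp + b % step
x = x - (b != 23)
b = 17 // 13 % (38 - 18)

tmp = tmp + b % step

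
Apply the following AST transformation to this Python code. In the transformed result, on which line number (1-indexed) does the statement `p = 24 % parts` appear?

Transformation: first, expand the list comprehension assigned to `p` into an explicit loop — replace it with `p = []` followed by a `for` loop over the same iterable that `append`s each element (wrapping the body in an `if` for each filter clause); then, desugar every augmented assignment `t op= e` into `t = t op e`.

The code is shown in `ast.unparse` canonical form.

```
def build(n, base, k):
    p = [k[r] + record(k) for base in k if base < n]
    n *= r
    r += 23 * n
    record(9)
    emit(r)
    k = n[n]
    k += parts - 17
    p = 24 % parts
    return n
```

Transformed code:
def build(n, base, k):
    p = []
    for base in k:
        if base < n:
            p.append(k[r] + record(k))
    n = n * r
    r = r + 23 * n
    record(9)
    emit(r)
    k = n[n]
    k = k + (parts - 17)
    p = 24 % parts
    return n

12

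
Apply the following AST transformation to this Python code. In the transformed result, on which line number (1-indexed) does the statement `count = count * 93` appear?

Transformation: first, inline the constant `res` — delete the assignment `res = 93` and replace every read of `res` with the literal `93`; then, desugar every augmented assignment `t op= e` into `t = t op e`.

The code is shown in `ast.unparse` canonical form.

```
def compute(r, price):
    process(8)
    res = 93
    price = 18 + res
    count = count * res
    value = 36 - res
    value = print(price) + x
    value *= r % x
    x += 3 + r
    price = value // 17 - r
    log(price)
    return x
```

Transformed code:
def compute(r, price):
    process(8)
    price = 18 + 93
    count = count * 93
    value = 36 - 93
    value = print(price) + x
    value = value * (r % x)
    x = x + (3 + r)
    price = value // 17 - r
    log(price)
    return x

4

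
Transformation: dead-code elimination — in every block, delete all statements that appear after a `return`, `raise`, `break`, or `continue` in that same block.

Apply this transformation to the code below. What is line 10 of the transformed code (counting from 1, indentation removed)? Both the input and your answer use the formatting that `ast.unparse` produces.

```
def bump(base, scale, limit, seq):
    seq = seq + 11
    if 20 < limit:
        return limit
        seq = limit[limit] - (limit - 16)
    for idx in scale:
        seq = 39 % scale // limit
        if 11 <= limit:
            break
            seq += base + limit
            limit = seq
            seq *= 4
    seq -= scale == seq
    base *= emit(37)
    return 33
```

Transformed code:
def bump(base, scale, limit, seq):
    seq = seq + 11
    if 20 < limit:
        return limit
    for idx in scale:
        seq = 39 % scale // limit
        if 11 <= limit:
            break
    seq -= scale == seq
    base *= emit(37)
    return 33

base *= emit(37)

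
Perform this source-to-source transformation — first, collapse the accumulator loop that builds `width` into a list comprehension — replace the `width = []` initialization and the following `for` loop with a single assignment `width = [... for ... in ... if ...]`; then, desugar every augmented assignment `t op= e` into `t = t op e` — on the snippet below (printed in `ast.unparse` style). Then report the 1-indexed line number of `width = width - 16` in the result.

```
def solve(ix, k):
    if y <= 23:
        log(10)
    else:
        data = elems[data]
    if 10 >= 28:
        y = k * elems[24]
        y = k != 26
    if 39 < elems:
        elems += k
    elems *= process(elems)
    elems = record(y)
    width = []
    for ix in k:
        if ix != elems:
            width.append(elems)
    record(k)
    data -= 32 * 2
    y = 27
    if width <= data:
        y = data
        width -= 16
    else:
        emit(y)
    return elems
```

19

Transformed code:
def solve(ix, k):
    if y <= 23:
        log(10)
    else:
        data = elems[data]
    if 10 >= 28:
        y = k * elems[24]
        y = k != 26
    if 39 < elems:
        elems = elems + k
    elems = elems * process(elems)
    elems = record(y)
    width = [elems for ix in k if ix != elems]
    record(k)
    data = data - 32 * 2
    y = 27
    if width <= data:
        y = data
        width = width - 16
    else:
        emit(y)
    return elems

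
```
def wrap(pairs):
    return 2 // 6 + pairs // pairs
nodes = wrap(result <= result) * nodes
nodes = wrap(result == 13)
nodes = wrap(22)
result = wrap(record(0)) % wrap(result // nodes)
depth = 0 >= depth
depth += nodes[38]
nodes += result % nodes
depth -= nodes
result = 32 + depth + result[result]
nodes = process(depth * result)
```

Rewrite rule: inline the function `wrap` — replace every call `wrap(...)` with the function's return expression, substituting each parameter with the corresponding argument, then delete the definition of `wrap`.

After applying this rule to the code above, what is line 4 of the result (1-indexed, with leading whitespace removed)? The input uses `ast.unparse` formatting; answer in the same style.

result = (2 // 6 + record(0) // record(0)) % (2 // 6 + result // nodes // (result // nodes))

Transformed code:
nodes = (2 // 6 + (result <= result) // (result <= result)) * nodes
nodes = 2 // 6 + (result == 13) // (result == 13)
nodes = 2 // 6 + 22 // 22
result = (2 // 6 + record(0) // record(0)) % (2 // 6 + result // nodes // (result // nodes))
depth = 0 >= depth
depth += nodes[38]
nodes += result % nodes
depth -= nodes
result = 32 + depth + result[result]
nodes = process(depth * result)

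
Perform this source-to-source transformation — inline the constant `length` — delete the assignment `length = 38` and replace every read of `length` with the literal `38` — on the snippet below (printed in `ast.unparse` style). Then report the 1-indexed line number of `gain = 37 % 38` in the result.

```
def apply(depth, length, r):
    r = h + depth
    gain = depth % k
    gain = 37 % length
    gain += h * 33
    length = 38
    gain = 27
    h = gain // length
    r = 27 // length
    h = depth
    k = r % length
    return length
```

4

Transformed code:
def apply(depth, length, r):
    r = h + depth
    gain = depth % k
    gain = 37 % 38
    gain += h * 33
    gain = 27
    h = gain // 38
    r = 27 // 38
    h = depth
    k = r % 38
    return 38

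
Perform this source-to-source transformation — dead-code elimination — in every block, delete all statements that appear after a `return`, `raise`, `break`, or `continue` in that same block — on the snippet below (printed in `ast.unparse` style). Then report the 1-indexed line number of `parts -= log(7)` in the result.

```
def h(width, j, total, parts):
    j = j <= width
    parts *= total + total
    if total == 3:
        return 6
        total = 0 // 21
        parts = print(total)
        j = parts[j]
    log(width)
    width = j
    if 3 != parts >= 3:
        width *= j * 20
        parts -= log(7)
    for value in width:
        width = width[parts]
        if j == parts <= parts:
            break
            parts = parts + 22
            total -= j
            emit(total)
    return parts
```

10

Transformed code:
def h(width, j, total, parts):
    j = j <= width
    parts *= total + total
    if total == 3:
        return 6
    log(width)
    width = j
    if 3 != parts >= 3:
        width *= j * 20
        parts -= log(7)
    for value in width:
        width = width[parts]
        if j == parts <= parts:
            break
    return parts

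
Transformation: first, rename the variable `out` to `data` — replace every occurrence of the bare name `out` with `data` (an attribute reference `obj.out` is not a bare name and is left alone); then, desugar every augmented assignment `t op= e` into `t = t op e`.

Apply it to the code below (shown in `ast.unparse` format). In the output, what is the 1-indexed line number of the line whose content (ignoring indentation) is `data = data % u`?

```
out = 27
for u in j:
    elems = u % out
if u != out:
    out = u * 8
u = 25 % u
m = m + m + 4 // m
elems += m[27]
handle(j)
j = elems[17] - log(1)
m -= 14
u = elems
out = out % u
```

Transformed code:
data = 27
for u in j:
    elems = u % data
if u != data:
    data = u * 8
u = 25 % u
m = m + m + 4 // m
elems = elems + m[27]
handle(j)
j = elems[17] - log(1)
m = m - 14
u = elems
data = data % u

13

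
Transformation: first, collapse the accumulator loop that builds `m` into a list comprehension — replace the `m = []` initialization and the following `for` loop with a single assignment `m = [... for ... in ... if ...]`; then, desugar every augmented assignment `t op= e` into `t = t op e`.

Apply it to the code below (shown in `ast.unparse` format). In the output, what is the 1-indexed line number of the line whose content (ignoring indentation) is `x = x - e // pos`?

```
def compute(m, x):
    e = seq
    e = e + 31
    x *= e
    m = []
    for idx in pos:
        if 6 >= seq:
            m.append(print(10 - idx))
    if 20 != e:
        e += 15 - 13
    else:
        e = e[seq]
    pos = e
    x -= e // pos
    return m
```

Transformed code:
def compute(m, x):
    e = seq
    e = e + 31
    x = x * e
    m = [print(10 - idx) for idx in pos if 6 >= seq]
    if 20 != e:
        e = e + (15 - 13)
    else:
        e = e[seq]
    pos = e
    x = x - e // pos
    return m

11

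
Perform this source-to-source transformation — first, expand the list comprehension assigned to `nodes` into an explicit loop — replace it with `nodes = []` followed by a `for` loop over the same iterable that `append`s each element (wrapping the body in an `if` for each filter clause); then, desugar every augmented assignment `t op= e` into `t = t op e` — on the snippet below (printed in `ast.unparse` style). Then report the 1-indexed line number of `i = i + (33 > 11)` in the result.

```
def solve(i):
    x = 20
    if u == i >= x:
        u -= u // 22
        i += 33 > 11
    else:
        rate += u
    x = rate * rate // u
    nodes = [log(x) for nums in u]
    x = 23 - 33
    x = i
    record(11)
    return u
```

5

Transformed code:
def solve(i):
    x = 20
    if u == i >= x:
        u = u - u // 22
        i = i + (33 > 11)
    else:
        rate = rate + u
    x = rate * rate // u
    nodes = []
    for nums in u:
        nodes.append(log(x))
    x = 23 - 33
    x = i
    record(11)
    return u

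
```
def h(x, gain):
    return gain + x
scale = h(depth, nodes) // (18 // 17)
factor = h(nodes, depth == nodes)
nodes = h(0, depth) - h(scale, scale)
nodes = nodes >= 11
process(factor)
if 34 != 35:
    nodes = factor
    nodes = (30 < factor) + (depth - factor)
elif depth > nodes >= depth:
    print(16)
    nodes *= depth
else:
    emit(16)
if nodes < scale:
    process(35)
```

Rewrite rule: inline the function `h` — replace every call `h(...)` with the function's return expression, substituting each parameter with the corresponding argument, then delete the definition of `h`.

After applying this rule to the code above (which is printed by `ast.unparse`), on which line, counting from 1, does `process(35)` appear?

Transformed code:
scale = (nodes + depth) // (18 // 17)
factor = (depth == nodes) + nodes
nodes = depth + 0 - (scale + scale)
nodes = nodes >= 11
process(factor)
if 34 != 35:
    nodes = factor
    nodes = (30 < factor) + (depth - factor)
elif depth > nodes >= depth:
    print(16)
    nodes *= depth
else:
    emit(16)
if nodes < scale:
    process(35)

15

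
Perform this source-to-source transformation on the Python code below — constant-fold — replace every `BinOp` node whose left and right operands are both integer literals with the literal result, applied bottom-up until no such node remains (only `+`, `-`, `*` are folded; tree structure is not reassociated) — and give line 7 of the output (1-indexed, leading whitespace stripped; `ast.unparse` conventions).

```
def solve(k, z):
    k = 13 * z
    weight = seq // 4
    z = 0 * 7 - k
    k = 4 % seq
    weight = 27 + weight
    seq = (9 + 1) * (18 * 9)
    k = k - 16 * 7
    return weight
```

seq = 1620

Transformed code:
def solve(k, z):
    k = 13 * z
    weight = seq // 4
    z = 0 - k
    k = 4 % seq
    weight = 27 + weight
    seq = 1620
    k = k - 112
    return weight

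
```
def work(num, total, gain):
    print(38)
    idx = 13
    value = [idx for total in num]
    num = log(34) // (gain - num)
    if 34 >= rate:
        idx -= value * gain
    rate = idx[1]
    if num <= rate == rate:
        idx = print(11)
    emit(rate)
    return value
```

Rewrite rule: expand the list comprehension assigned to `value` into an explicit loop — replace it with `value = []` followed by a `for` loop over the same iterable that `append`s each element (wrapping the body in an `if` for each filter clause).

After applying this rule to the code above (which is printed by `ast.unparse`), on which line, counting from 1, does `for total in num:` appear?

5

Transformed code:
def work(num, total, gain):
    print(38)
    idx = 13
    value = []
    for total in num:
        value.append(idx)
    num = log(34) // (gain - num)
    if 34 >= rate:
        idx -= value * gain
    rate = idx[1]
    if num <= rate == rate:
        idx = print(11)
    emit(rate)
    return value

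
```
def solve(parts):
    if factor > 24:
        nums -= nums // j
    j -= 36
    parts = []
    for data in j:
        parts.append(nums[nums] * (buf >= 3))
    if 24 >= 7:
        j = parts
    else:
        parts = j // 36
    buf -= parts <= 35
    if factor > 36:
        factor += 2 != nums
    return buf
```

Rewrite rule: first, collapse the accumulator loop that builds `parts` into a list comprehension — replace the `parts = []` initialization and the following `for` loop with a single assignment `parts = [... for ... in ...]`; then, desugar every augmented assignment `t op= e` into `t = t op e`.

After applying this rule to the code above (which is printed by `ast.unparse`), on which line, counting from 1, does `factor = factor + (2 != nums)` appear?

12

Transformed code:
def solve(parts):
    if factor > 24:
        nums = nums - nums // j
    j = j - 36
    parts = [nums[nums] * (buf >= 3) for data in j]
    if 24 >= 7:
        j = parts
    else:
        parts = j // 36
    buf = buf - (parts <= 35)
    if factor > 36:
        factor = factor + (2 != nums)
    return buf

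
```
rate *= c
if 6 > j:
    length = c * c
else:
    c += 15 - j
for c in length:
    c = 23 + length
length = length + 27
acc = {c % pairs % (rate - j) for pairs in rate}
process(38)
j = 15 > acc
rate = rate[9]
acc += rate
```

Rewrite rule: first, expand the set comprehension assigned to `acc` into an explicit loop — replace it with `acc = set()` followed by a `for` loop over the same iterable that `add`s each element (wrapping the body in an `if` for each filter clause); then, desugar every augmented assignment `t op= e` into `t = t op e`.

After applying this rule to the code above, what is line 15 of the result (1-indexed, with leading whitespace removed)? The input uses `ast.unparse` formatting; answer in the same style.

acc = acc + rate

Transformed code:
rate = rate * c
if 6 > j:
    length = c * c
else:
    c = c + (15 - j)
for c in length:
    c = 23 + length
length = length + 27
acc = set()
for pairs in rate:
    acc.add(c % pairs % (rate - j))
process(38)
j = 15 > acc
rate = rate[9]
acc = acc + rate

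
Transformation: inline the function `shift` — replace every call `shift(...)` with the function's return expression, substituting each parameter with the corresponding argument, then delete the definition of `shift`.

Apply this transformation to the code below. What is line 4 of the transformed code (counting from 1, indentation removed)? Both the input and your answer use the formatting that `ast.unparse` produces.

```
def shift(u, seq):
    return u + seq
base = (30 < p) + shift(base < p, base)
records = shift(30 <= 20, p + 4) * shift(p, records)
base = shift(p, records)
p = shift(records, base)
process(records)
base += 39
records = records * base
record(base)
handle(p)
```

Transformed code:
base = (30 < p) + ((base < p) + base)
records = ((30 <= 20) + (p + 4)) * (p + records)
base = p + records
p = records + base
process(records)
base += 39
records = records * base
record(base)
handle(p)

p = records + base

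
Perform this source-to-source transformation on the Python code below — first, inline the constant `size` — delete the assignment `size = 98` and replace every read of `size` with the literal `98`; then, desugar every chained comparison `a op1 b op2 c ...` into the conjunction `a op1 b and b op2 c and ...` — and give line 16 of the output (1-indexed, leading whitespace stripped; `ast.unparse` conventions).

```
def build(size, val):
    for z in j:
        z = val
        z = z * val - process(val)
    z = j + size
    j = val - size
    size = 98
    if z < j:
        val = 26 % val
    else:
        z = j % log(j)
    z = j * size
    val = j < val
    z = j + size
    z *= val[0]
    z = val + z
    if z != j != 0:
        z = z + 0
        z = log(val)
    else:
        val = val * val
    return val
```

Transformed code:
def build(size, val):
    for z in j:
        z = val
        z = z * val - process(val)
    z = j + 98
    j = val - 98
    if z < j:
        val = 26 % val
    else:
        z = j % log(j)
    z = j * 98
    val = j < val
    z = j + 98
    z *= val[0]
    z = val + z
    if z != j and j != 0:
        z = z + 0
        z = log(val)
    else:
        val = val * val
    return val

if z != j and j != 0:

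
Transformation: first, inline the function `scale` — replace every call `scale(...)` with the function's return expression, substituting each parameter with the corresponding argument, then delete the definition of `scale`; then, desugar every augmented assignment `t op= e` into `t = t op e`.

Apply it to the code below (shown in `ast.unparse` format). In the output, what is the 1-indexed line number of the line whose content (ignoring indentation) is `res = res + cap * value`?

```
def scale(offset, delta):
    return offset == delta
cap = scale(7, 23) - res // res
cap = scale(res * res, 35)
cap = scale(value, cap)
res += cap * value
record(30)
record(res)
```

4

Transformed code:
cap = (7 == 23) - res // res
cap = res * res == 35
cap = value == cap
res = res + cap * value
record(30)
record(res)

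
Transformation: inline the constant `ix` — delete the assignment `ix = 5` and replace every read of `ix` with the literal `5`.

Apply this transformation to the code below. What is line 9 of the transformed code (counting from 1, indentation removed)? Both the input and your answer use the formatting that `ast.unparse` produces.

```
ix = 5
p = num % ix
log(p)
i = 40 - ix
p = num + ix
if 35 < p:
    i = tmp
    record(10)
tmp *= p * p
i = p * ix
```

i = p * 5

Transformed code:
p = num % 5
log(p)
i = 40 - 5
p = num + 5
if 35 < p:
    i = tmp
    record(10)
tmp *= p * p
i = p * 5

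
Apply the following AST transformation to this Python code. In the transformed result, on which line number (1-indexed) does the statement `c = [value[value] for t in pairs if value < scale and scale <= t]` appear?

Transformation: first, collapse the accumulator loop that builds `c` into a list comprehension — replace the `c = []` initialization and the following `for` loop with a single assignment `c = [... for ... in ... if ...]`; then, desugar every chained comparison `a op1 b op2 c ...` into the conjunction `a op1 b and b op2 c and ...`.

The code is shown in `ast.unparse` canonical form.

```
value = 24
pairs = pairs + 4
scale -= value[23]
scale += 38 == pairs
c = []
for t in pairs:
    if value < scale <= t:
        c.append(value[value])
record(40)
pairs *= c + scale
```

Transformed code:
value = 24
pairs = pairs + 4
scale -= value[23]
scale += 38 == pairs
c = [value[value] for t in pairs if value < scale and scale <= t]
record(40)
pairs *= c + scale

5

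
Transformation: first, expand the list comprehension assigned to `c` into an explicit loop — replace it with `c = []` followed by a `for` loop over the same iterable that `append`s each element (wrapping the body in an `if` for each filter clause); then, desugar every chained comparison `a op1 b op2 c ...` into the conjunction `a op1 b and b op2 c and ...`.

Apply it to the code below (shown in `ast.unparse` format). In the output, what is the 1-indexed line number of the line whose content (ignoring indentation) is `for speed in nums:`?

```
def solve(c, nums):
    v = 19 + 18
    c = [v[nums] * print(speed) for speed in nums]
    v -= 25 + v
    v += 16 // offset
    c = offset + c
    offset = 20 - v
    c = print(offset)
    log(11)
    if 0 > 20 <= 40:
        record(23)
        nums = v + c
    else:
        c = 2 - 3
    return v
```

Transformed code:
def solve(c, nums):
    v = 19 + 18
    c = []
    for speed in nums:
        c.append(v[nums] * print(speed))
    v -= 25 + v
    v += 16 // offset
    c = offset + c
    offset = 20 - v
    c = print(offset)
    log(11)
    if 0 > 20 and 20 <= 40:
        record(23)
        nums = v + c
    else:
        c = 2 - 3
    return v

4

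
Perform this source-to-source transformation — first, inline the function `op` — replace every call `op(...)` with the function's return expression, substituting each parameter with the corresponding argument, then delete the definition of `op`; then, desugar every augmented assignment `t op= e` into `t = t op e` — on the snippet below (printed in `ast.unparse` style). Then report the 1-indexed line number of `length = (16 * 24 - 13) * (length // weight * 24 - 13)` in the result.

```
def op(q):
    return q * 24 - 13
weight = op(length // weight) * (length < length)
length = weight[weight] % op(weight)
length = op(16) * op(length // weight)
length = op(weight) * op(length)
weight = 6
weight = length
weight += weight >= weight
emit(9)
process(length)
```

Transformed code:
weight = (length // weight * 24 - 13) * (length < length)
length = weight[weight] % (weight * 24 - 13)
length = (16 * 24 - 13) * (length // weight * 24 - 13)
length = (weight * 24 - 13) * (length * 24 - 13)
weight = 6
weight = length
weight = weight + (weight >= weight)
emit(9)
process(length)

3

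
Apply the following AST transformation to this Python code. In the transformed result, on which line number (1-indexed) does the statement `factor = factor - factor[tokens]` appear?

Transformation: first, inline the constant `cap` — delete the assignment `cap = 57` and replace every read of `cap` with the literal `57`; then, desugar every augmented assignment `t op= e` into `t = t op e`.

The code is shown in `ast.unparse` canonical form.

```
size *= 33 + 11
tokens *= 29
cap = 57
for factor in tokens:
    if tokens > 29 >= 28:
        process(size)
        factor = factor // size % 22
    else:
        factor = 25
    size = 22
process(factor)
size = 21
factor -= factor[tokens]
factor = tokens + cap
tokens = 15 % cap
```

Transformed code:
size = size * (33 + 11)
tokens = tokens * 29
for factor in tokens:
    if tokens > 29 >= 28:
        process(size)
        factor = factor // size % 22
    else:
        factor = 25
    size = 22
process(factor)
size = 21
factor = factor - factor[tokens]
factor = tokens + 57
tokens = 15 % 57

12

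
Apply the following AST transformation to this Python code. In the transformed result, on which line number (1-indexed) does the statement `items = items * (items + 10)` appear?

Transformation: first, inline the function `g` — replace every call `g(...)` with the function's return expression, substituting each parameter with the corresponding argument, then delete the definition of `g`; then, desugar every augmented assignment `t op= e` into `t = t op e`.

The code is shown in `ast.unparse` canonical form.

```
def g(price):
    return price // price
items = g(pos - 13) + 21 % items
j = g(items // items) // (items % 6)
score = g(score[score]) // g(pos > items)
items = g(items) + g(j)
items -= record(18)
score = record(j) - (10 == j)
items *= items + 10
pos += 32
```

7

Transformed code:
items = (pos - 13) // (pos - 13) + 21 % items
j = items // items // (items // items) // (items % 6)
score = score[score] // score[score] // ((pos > items) // (pos > items))
items = items // items + j // j
items = items - record(18)
score = record(j) - (10 == j)
items = items * (items + 10)
pos = pos + 32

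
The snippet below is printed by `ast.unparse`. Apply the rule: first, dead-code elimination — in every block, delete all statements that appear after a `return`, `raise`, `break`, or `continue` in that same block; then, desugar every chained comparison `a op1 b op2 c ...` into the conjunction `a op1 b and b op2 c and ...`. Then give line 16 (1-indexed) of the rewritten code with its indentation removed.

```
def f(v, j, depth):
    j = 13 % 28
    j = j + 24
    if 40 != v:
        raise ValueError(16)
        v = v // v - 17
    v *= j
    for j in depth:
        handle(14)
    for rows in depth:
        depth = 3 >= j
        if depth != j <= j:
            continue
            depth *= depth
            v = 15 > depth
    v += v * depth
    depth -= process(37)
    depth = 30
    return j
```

Transformed code:
def f(v, j, depth):
    j = 13 % 28
    j = j + 24
    if 40 != v:
        raise ValueError(16)
    v *= j
    for j in depth:
        handle(14)
    for rows in depth:
        depth = 3 >= j
        if depth != j and j <= j:
            continue
    v += v * depth
    depth -= process(37)
    depth = 30
    return j

return j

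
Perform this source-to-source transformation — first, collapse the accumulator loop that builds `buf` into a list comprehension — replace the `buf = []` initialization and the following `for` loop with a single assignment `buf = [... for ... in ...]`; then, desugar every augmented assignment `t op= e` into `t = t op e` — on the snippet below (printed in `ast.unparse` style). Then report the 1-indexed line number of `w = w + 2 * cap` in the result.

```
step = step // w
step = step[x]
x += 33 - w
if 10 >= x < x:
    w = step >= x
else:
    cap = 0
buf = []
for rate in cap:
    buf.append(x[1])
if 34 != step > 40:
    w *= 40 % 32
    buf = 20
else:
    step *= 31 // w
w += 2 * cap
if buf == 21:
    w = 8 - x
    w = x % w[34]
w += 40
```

Transformed code:
step = step // w
step = step[x]
x = x + (33 - w)
if 10 >= x < x:
    w = step >= x
else:
    cap = 0
buf = [x[1] for rate in cap]
if 34 != step > 40:
    w = w * (40 % 32)
    buf = 20
else:
    step = step * (31 // w)
w = w + 2 * cap
if buf == 21:
    w = 8 - x
    w = x % w[34]
w = w + 40

14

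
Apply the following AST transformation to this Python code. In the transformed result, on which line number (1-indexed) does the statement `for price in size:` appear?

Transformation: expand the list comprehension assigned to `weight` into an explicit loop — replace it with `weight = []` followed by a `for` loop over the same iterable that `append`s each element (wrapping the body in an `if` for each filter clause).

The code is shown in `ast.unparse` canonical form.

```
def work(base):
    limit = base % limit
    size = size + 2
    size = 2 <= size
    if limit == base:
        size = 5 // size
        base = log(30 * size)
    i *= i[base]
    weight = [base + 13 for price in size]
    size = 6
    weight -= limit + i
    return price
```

Transformed code:
def work(base):
    limit = base % limit
    size = size + 2
    size = 2 <= size
    if limit == base:
        size = 5 // size
        base = log(30 * size)
    i *= i[base]
    weight = []
    for price in size:
        weight.append(base + 13)
    size = 6
    weight -= limit + i
    return price

10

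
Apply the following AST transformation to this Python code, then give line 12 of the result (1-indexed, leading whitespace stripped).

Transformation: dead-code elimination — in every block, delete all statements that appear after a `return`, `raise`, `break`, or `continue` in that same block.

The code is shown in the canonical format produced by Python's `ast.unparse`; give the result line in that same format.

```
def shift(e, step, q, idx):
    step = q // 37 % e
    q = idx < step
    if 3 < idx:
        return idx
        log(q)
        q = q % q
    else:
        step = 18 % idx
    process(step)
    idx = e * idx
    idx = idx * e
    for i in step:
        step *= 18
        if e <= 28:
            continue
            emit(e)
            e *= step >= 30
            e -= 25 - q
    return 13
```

step *= 18

Transformed code:
def shift(e, step, q, idx):
    step = q // 37 % e
    q = idx < step
    if 3 < idx:
        return idx
    else:
        step = 18 % idx
    process(step)
    idx = e * idx
    idx = idx * e
    for i in step:
        step *= 18
        if e <= 28:
            continue
    return 13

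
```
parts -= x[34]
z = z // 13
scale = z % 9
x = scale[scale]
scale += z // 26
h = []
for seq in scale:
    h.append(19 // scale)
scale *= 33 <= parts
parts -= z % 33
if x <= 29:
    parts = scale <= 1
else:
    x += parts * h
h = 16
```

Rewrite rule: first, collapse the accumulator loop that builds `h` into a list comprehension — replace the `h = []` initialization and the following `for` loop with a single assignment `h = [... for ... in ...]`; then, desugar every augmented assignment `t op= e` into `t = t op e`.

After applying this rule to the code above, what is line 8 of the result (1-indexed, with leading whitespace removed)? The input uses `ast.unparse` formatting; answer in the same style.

parts = parts - z % 33

Transformed code:
parts = parts - x[34]
z = z // 13
scale = z % 9
x = scale[scale]
scale = scale + z // 26
h = [19 // scale for seq in scale]
scale = scale * (33 <= parts)
parts = parts - z % 33
if x <= 29:
    parts = scale <= 1
else:
    x = x + parts * h
h = 16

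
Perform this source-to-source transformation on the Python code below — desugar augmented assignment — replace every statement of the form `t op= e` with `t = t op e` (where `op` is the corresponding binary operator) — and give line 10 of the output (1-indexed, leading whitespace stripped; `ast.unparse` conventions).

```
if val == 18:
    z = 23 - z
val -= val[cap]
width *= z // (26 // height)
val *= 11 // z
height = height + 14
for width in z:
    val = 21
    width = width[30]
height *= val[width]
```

height = height * val[width]

Transformed code:
if val == 18:
    z = 23 - z
val = val - val[cap]
width = width * (z // (26 // height))
val = val * (11 // z)
height = height + 14
for width in z:
    val = 21
    width = width[30]
height = height * val[width]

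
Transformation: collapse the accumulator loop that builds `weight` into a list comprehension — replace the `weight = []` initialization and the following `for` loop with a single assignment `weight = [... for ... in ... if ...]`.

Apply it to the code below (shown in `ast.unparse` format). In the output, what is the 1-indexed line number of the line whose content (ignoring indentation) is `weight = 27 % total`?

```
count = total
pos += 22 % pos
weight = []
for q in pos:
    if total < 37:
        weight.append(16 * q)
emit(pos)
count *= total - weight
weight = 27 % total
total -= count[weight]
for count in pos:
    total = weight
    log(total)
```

Transformed code:
count = total
pos += 22 % pos
weight = [16 * q for q in pos if total < 37]
emit(pos)
count *= total - weight
weight = 27 % total
total -= count[weight]
for count in pos:
    total = weight
    log(total)

6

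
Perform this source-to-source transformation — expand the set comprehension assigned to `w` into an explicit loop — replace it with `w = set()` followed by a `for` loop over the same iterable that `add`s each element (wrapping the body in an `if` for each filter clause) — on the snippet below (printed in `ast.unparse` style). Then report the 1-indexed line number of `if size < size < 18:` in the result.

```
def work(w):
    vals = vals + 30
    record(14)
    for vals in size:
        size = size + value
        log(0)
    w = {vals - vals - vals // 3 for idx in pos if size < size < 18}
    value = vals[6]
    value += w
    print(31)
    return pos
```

Transformed code:
def work(w):
    vals = vals + 30
    record(14)
    for vals in size:
        size = size + value
        log(0)
    w = set()
    for idx in pos:
        if size < size < 18:
            w.add(vals - vals - vals // 3)
    value = vals[6]
    value += w
    print(31)
    return pos

9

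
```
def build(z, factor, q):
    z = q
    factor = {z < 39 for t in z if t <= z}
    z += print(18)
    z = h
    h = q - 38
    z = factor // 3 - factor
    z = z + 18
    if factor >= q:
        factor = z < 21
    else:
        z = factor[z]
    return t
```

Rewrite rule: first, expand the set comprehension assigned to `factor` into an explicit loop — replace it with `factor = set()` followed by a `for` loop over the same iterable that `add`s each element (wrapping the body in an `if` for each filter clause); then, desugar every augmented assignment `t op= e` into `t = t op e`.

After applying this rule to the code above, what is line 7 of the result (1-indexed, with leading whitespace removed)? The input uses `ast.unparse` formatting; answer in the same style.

z = z + print(18)

Transformed code:
def build(z, factor, q):
    z = q
    factor = set()
    for t in z:
        if t <= z:
            factor.add(z < 39)
    z = z + print(18)
    z = h
    h = q - 38
    z = factor // 3 - factor
    z = z + 18
    if factor >= q:
        factor = z < 21
    else:
        z = factor[z]
    return t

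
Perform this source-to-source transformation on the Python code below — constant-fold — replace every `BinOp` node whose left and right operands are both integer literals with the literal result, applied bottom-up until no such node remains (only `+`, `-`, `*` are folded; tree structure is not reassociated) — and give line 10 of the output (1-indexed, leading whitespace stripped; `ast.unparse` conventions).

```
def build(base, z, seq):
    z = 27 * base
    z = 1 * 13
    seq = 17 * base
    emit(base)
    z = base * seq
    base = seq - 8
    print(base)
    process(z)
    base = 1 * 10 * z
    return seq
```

Transformed code:
def build(base, z, seq):
    z = 27 * base
    z = 13
    seq = 17 * base
    emit(base)
    z = base * seq
    base = seq - 8
    print(base)
    process(z)
    base = 10 * z
    return seq

base = 10 * z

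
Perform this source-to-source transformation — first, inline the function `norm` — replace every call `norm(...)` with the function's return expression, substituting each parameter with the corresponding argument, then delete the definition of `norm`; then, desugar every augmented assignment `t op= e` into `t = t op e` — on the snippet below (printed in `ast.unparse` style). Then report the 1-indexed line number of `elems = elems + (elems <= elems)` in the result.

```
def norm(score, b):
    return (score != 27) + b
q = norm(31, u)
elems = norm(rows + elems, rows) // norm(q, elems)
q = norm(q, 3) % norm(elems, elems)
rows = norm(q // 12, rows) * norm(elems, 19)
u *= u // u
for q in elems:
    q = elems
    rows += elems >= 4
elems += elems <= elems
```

Transformed code:
q = (31 != 27) + u
elems = ((rows + elems != 27) + rows) // ((q != 27) + elems)
q = ((q != 27) + 3) % ((elems != 27) + elems)
rows = ((q // 12 != 27) + rows) * ((elems != 27) + 19)
u = u * (u // u)
for q in elems:
    q = elems
    rows = rows + (elems >= 4)
elems = elems + (elems <= elems)

9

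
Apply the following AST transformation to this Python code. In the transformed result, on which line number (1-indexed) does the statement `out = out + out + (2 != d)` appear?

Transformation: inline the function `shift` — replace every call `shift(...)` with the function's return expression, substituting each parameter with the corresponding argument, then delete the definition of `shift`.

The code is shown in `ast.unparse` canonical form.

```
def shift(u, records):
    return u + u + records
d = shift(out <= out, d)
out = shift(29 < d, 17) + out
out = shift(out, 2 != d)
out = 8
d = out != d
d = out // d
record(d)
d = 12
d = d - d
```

Transformed code:
d = (out <= out) + (out <= out) + d
out = (29 < d) + (29 < d) + 17 + out
out = out + out + (2 != d)
out = 8
d = out != d
d = out // d
record(d)
d = 12
d = d - d

3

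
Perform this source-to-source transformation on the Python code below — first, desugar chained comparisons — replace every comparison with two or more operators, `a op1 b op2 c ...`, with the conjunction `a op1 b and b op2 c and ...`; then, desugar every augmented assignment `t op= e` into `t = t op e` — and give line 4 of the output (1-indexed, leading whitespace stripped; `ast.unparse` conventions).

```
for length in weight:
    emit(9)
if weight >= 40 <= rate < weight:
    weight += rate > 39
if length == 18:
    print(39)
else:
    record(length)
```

weight = weight + (rate > 39)

Transformed code:
for length in weight:
    emit(9)
if weight >= 40 and 40 <= rate and (rate < weight):
    weight = weight + (rate > 39)
if length == 18:
    print(39)
else:
    record(length)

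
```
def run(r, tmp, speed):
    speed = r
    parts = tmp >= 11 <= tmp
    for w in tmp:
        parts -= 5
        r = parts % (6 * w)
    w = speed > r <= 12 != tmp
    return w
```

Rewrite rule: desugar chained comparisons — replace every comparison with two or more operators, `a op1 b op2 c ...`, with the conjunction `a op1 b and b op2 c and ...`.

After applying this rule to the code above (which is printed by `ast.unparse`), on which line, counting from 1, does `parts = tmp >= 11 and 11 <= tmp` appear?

3

Transformed code:
def run(r, tmp, speed):
    speed = r
    parts = tmp >= 11 and 11 <= tmp
    for w in tmp:
        parts -= 5
        r = parts % (6 * w)
    w = speed > r and r <= 12 and (12 != tmp)
    return w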